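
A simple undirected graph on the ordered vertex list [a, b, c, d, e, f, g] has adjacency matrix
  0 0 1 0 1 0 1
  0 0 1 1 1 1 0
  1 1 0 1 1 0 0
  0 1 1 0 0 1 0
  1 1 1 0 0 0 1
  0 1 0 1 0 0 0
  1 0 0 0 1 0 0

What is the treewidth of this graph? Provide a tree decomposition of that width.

Treewidth 2.
Bags: B1 = {b, c, e}  B2 = {a, c, e}  B3 = {b, c, d}  B4 = {a, e, g}  B5 = {b, d, f}
Tree: B1–B2, B1–B3, B2–B4, B3–B5

Every bag has size at most 3, so the width is 3 − 1 = 2 and tw(G) ≤ 2. Conversely, {a, e, g} is a clique of size 3, and the vertices of any clique must share a bag in every tree decomposition; so some bag has ≥ 3 vertices and tw(G) ≥ 2. Therefore the treewidth is 2.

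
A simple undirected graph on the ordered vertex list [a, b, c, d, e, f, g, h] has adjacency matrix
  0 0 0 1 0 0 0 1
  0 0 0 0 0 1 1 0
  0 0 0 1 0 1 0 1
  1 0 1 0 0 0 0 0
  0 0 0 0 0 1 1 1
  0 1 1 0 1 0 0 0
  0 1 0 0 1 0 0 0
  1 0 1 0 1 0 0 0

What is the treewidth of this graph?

2

A width-2 tree decomposition is:
Bags: B1 = {b, f, g}  B2 = {e, f, g}  B3 = {c, e, f}  B4 = {c, e, h}  B5 = {c, d, h}  B6 = {a, d, h}
Tree: B1–B2, B2–B3, B3–B4, B4–B5, B5–B6
The largest bag has 3 vertices, giving width 2; this decomposition certifies tw(G) ≤ 2. For the lower bound, G contains the cycle b–g–e–f–b, so G is not a forest; only forests have treewidth ≤ 1, hence tw(G) ≥ 2. Hence tw(G) = 2 exactly.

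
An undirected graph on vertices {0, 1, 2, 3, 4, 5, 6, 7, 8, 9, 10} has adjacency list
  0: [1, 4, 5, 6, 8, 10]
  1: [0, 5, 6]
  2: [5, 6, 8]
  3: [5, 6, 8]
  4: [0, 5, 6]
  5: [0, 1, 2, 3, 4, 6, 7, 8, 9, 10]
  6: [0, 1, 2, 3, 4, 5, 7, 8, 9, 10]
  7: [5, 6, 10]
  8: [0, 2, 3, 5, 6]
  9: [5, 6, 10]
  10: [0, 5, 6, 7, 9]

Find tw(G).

3

A width-3 tree decomposition is:
Bags: B1 = {0, 5, 6, 8}  B2 = {0, 4, 5, 6}  B3 = {3, 5, 6, 8}  B4 = {2, 5, 6, 8}  B5 = {0, 5, 6, 10}  B6 = {5, 6, 9, 10}  B7 = {5, 6, 7, 10}  B8 = {0, 1, 5, 6}
Tree: B1–B2, B1–B3, B1–B4, B2–B5, B5–B6, B6–B7, B5–B8
Each bag holds 4 vertices, so the decomposition has width 3, which upper-bounds the treewidth. Conversely, {0, 5, 6, 8} is a clique of size 4, and the vertices of any clique must share a bag in every tree decomposition; so some bag has ≥ 4 vertices and tw(G) ≥ 3. Combining the bounds, tw(G) = 3.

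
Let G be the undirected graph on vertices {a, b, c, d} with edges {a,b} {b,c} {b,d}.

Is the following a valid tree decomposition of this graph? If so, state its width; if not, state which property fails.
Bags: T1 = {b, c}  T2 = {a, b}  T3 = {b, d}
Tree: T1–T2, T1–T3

Yes; width 1.

Checking the three conditions: (i) the bags cover all of {a, b, c, d}; (ii) for each edge, some bag contains both endpoints; (iii) the bags containing any fixed vertex form a subtree. All hold, so the decomposition is valid with width 2 − 1 = 1.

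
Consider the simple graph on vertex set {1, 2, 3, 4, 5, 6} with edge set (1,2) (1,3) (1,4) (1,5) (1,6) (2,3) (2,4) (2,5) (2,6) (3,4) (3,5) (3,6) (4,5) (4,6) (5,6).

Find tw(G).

5

A width-5 tree decomposition is:
Bags: B1 = {1, 2, 3, 4, 5, 6}
Tree: (single bag)
With just one bag of size 6, the width is 6 − 1 = 5, so tw(G) ≤ 5. For the lower bound, the 6 vertices {1, 2, 3, 4, 5, 6} are pairwise adjacent, and any tree decomposition puts a clique entirely inside one bag — forcing width ≥ 5. Combining the bounds, tw(G) = 5.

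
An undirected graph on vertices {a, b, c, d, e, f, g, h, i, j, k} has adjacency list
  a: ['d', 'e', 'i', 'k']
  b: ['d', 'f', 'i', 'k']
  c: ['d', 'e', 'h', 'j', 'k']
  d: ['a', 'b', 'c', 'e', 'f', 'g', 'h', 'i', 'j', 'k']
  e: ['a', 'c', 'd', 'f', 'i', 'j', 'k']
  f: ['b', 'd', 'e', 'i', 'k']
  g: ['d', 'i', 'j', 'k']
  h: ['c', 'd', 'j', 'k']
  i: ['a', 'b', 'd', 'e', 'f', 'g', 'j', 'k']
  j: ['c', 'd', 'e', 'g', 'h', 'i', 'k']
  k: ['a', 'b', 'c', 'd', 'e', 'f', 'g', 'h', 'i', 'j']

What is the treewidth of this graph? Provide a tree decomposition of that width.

Each bag holds 5 vertices, so the decomposition has width 4, which upper-bounds the treewidth. For the lower bound, the 5 vertices {c, d, h, j, k} are pairwise adjacent, and any tree decomposition puts a clique entirely inside one bag — forcing width ≥ 4. The upper and lower bounds meet at 4, so that is the treewidth.

Treewidth 4.
Bags: B1 = {d, e, i, j, k}  B2 = {c, d, e, j, k}  B3 = {a, d, e, i, k}  B4 = {d, e, f, i, k}  B5 = {d, g, i, j, k}  B6 = {c, d, h, j, k}  B7 = {b, d, f, i, k}
Tree: B1–B2, B1–B3, B3–B4, B1–B5, B2–B6, B4–B7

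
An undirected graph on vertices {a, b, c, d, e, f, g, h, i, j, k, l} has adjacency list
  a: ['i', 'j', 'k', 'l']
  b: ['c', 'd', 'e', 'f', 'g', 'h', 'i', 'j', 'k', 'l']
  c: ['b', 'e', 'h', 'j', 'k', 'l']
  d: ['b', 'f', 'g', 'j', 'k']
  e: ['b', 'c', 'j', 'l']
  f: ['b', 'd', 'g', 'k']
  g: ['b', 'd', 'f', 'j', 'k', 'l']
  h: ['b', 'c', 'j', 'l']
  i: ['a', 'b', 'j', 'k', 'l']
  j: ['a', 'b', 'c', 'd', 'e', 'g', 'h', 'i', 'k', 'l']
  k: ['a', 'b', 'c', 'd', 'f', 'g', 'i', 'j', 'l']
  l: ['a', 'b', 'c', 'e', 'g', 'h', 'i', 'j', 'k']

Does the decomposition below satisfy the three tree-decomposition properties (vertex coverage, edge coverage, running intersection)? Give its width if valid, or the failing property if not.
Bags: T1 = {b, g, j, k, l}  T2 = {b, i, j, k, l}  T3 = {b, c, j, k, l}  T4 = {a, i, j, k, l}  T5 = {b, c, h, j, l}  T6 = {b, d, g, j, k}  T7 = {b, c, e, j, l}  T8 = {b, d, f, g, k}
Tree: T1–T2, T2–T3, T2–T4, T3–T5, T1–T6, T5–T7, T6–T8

Yes; width 4.

Vertex coverage: the bags together contain {a, b, c, d, e, f, g, h, i, j, k, l}, the full vertex set. Edge coverage: each edge of G has both endpoints in at least one bag. Running intersection: for every vertex, the bags containing it form a connected subtree. All three properties hold, so this is a valid tree decomposition of width max|bag| − 1 = 4, and hence tw(G) ≤ 4.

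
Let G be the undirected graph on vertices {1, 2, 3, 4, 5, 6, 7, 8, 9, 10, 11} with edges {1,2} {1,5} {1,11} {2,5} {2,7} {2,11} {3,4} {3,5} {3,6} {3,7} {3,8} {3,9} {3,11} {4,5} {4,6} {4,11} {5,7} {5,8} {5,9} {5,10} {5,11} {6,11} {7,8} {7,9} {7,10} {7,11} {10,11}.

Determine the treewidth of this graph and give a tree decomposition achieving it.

Every bag has size at most 4, so the width is 4 − 1 = 3 and tw(G) ≤ 3. On the other hand G contains the 4-clique {1, 2, 5, 11}. A clique must lie in a single bag of any decomposition, so no decomposition can have width below 3. Hence tw(G) = 3 exactly.

Treewidth 3.
Bags: B1 = {2, 5, 7, 11}  B2 = {3, 5, 7, 11}  B3 = {3, 4, 5, 11}  B4 = {1, 2, 5, 11}  B5 = {3, 5, 7, 9}  B6 = {5, 7, 10, 11}  B7 = {3, 5, 7, 8}  B8 = {3, 4, 6, 11}
Tree: B1–B2, B2–B3, B1–B4, B2–B5, B2–B6, B2–B7, B3–B8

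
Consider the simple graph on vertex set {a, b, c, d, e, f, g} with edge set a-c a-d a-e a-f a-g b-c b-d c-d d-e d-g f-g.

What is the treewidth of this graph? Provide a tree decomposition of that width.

Each bag holds 3 vertices, so the decomposition has width 2, which upper-bounds the treewidth. On the other hand G contains the 3-clique {a, d, g}. A clique must lie in a single bag of any decomposition, so no decomposition can have width below 2. Hence tw(G) = 2 exactly.

Treewidth 2.
One such decomposition:
Bags: B1 = {a, d, g}  B2 = {a, d, e}  B3 = {a, c, d}  B4 = {a, f, g}  B5 = {b, c, d}
Tree: B1–B2, B2–B3, B1–B4, B3–B5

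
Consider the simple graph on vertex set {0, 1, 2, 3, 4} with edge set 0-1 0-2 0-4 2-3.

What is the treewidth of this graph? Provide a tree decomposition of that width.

Treewidth 1.
One such decomposition:
Bags: B1 = {0, 2}  B2 = {0, 1}  B3 = {2, 3}  B4 = {0, 4}
Tree: B1–B2, B1–B3, B2–B4

Each bag holds 2 vertices, so the decomposition has width 1, which upper-bounds the treewidth. Since G has at least one edge (e.g. 0–2), it is not an edgeless graph, so tw(G) ≥ 1. Therefore the treewidth is 1.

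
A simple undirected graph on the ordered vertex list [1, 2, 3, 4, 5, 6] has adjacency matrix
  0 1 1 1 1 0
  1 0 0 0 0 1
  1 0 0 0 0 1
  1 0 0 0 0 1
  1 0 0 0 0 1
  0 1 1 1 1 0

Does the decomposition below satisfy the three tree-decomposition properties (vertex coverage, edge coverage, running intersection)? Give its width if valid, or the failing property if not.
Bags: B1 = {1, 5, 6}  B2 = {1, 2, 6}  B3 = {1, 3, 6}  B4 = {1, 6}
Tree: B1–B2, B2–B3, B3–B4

A tree decomposition must satisfy three properties: every vertex lies in some bag; for every edge, both endpoints lie together in some bag; and for every vertex, the bags containing it form a connected subtree. Here vertex 4 appears in no bag, so the decomposition is invalid.

No — vertex 4 appears in no bag.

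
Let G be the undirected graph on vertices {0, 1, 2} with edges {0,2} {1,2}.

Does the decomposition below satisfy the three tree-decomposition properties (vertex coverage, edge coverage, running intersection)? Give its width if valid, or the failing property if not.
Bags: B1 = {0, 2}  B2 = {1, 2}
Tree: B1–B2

Every vertex of G appears in some bag (union = {0, 1, 2}); every edge is covered by a bag; and for each vertex v the set of bags containing v is connected in the bag tree. The decomposition is therefore valid. The largest bag has 2 vertices, so the width is 1.

Yes; width 1.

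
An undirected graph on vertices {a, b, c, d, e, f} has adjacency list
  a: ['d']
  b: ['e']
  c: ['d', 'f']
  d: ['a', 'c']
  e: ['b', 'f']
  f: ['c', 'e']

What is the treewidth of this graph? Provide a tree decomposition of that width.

Treewidth 1.
One optimal decomposition is:
Bags: B1 = {a, d}  B2 = {c, d}  B3 = {c, f}  B4 = {e, f}  B5 = {b, e}
Tree: B1–B2, B2–B3, B3–B4, B4–B5

Each bag holds 2 vertices, so the decomposition has width 1, which upper-bounds the treewidth. Since G has at least one edge (e.g. a–d), it is not an edgeless graph, so tw(G) ≥ 1. The upper and lower bounds meet at 1, so that is the treewidth.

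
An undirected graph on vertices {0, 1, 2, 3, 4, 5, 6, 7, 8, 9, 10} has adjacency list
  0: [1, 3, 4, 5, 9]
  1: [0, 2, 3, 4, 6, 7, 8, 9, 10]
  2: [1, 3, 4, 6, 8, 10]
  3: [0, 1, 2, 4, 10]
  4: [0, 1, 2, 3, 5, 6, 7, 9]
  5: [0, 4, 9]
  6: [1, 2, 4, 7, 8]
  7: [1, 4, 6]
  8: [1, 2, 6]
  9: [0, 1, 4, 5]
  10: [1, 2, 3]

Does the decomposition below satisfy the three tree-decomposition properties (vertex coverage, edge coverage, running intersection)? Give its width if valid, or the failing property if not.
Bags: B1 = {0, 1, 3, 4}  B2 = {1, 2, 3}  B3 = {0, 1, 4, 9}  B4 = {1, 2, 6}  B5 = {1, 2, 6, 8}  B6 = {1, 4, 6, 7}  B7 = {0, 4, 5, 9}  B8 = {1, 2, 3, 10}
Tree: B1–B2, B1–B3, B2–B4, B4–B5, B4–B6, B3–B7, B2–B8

A tree decomposition must satisfy three properties: every vertex lies in some bag; for every edge, both endpoints lie together in some bag; and for every vertex, the bags containing it form a connected subtree. Here edge (4,2) lies in no bag, so the decomposition is invalid.

No — edge (4,2) lies in no bag.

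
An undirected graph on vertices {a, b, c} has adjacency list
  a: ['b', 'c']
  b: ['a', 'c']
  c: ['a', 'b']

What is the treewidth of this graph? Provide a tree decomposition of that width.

With just one bag of size 3, the width is 3 − 1 = 2, so tw(G) ≤ 2. Conversely, {a, b, c} is a clique of size 3, and the vertices of any clique must share a bag in every tree decomposition; so some bag has ≥ 3 vertices and tw(G) ≥ 2. The upper and lower bounds meet at 2, so that is the treewidth.

Treewidth 2.
One such decomposition:
Bags: B1 = {a, b, c}
Tree: (single bag)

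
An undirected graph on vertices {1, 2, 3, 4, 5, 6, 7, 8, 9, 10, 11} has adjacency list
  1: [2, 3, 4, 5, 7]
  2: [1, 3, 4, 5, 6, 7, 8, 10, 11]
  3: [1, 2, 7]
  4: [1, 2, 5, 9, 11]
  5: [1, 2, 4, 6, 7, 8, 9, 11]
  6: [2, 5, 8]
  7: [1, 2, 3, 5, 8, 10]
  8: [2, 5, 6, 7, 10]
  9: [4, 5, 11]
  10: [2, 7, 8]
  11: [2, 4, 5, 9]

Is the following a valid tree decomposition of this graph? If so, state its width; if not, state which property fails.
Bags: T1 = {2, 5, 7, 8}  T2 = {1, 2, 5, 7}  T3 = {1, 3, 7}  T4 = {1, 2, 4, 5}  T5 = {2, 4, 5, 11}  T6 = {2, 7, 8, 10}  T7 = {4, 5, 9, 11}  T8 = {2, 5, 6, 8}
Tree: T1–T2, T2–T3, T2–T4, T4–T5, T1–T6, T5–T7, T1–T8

No — edge (2,3) lies in no bag.

A tree decomposition must satisfy three properties: every vertex lies in some bag; for every edge, both endpoints lie together in some bag; and for every vertex, the bags containing it form a connected subtree. Here edge (2,3) lies in no bag, so the decomposition is invalid.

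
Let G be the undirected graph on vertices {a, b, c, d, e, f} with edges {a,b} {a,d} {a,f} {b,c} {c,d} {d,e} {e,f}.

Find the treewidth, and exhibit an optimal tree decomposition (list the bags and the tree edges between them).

The largest bag has 3 vertices, giving width 2; this decomposition certifies tw(G) ≤ 2. For the lower bound, G contains the cycle c–b–a–d–c, so G is not a forest; only forests have treewidth ≤ 1, hence tw(G) ≥ 2. Therefore the treewidth is 2.

Treewidth 2.
One optimal decomposition is:
Bags: B1 = {b, c, d}  B2 = {a, b, d}  B3 = {a, d, e}  B4 = {a, e, f}
Tree: B1–B2, B2–B3, B3–B4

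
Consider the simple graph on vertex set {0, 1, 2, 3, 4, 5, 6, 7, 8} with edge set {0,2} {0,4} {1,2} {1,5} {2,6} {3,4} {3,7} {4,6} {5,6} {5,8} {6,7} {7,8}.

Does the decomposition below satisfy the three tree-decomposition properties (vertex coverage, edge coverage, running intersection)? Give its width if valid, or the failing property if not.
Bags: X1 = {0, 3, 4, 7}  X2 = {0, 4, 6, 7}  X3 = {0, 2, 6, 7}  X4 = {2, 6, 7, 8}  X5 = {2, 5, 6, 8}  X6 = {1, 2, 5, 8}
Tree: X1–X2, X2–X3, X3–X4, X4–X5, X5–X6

Yes; width 3.

Every vertex of G appears in some bag (union = {0, 1, 2, 3, 4, 5, 6, 7, 8}); every edge is covered by a bag; and for each vertex v the set of bags containing v is connected in the bag tree. The decomposition is therefore valid. The largest bag has 4 vertices, so the width is 3.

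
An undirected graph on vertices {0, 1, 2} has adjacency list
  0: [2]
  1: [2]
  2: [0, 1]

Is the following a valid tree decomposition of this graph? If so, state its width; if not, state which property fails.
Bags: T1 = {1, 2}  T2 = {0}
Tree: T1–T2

No — edge (2,0) lies in no bag.

A tree decomposition must satisfy three properties: every vertex lies in some bag; for every edge, both endpoints lie together in some bag; and for every vertex, the bags containing it form a connected subtree. Here edge (2,0) lies in no bag, so the decomposition is invalid.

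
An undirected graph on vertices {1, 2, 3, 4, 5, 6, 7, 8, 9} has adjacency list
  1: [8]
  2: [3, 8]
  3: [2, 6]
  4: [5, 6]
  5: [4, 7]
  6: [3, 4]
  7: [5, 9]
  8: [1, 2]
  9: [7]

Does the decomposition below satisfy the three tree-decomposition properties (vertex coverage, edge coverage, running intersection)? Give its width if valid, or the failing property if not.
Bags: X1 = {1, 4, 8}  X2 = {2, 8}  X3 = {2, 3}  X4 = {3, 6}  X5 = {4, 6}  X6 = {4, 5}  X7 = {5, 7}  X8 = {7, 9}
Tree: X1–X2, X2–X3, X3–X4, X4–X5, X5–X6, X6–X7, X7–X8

A tree decomposition must satisfy three properties: every vertex lies in some bag; for every edge, both endpoints lie together in some bag; and for every vertex, the bags containing it form a connected subtree. Here bags containing vertex 4 are not connected in the tree, so the decomposition is invalid.

No — bags containing vertex 4 are not connected in the tree.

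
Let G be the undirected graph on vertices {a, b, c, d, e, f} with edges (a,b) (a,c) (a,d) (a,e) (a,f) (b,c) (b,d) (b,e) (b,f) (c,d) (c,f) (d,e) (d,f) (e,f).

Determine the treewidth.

4

A width-4 tree decomposition is:
Bags: B1 = {a, b, c, d, f}  B2 = {a, b, d, e, f}
Tree: B1–B2
Every bag has size at most 5, so the width is 5 − 1 = 4 and tw(G) ≤ 4. Conversely, {a, b, d, e, f} is a clique of size 5, and the vertices of any clique must share a bag in every tree decomposition; so some bag has ≥ 5 vertices and tw(G) ≥ 4. The upper and lower bounds meet at 4, so that is the treewidth.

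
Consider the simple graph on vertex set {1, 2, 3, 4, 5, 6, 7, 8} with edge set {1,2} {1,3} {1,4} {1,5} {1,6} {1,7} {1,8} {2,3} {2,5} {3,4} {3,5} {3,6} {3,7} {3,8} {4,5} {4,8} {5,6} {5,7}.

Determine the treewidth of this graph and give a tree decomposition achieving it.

Treewidth 3.
One optimal decomposition is:
Bags: B1 = {1, 2, 3, 5}  B2 = {1, 3, 5, 6}  B3 = {1, 3, 4, 5}  B4 = {1, 3, 5, 7}  B5 = {1, 3, 4, 8}
Tree: B1–B2, B2–B3, B2–B4, B3–B5

Every bag has size at most 4, so the width is 4 − 1 = 3 and tw(G) ≤ 3. On the other hand G contains the 4-clique {1, 3, 4, 8}. A clique must lie in a single bag of any decomposition, so no decomposition can have width below 3. Hence tw(G) = 3 exactly.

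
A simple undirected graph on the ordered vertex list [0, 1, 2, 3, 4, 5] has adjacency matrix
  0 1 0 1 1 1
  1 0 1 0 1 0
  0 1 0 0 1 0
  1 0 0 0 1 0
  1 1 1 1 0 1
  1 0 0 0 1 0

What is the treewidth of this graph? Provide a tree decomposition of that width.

Every bag has size at most 3, so the width is 3 − 1 = 2 and tw(G) ≤ 2. Conversely, {0, 1, 4} is a clique of size 3, and the vertices of any clique must share a bag in every tree decomposition; so some bag has ≥ 3 vertices and tw(G) ≥ 2. Therefore the treewidth is 2.

Treewidth 2.
One optimal decomposition is:
Bags: B1 = {0, 1, 4}  B2 = {0, 3, 4}  B3 = {1, 2, 4}  B4 = {0, 4, 5}
Tree: B1–B2, B1–B3, B1–B4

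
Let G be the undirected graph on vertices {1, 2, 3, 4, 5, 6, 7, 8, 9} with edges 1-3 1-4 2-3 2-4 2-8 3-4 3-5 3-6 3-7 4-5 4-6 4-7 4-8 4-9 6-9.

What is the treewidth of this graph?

2

A width-2 tree decomposition is:
Bags: B1 = {3, 4, 6}  B2 = {2, 3, 4}  B3 = {4, 6, 9}  B4 = {3, 4, 5}  B5 = {1, 3, 4}  B6 = {3, 4, 7}  B7 = {2, 4, 8}
Tree: B1–B2, B1–B3, B1–B4, B4–B5, B1–B6, B2–B7
Every bag has size at most 3, so the width is 3 − 1 = 2 and tw(G) ≤ 2. On the other hand G contains the 3-clique {2, 4, 8}. A clique must lie in a single bag of any decomposition, so no decomposition can have width below 2. Therefore the treewidth is 2.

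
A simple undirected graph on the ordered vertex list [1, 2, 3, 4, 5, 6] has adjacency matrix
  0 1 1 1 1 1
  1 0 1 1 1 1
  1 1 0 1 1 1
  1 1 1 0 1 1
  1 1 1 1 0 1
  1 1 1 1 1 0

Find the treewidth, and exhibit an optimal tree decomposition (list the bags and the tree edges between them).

A single bag containing all 6 vertices is trivially a valid decomposition of width 5. For the lower bound, the 6 vertices {1, 2, 3, 4, 5, 6} are pairwise adjacent, and any tree decomposition puts a clique entirely inside one bag — forcing width ≥ 5. Therefore the treewidth is 5.

Treewidth 5.
One such decomposition:
Bags: B1 = {1, 2, 3, 4, 5, 6}
Tree: (single bag)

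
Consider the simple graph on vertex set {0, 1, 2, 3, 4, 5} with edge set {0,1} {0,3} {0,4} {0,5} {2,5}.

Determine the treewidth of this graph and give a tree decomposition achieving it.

Treewidth 1.
Bags: B1 = {0, 1}  B2 = {0, 3}  B3 = {0, 5}  B4 = {0, 4}  B5 = {2, 5}
Tree: B1–B2, B2–B3, B1–B4, B3–B5

Every bag has size at most 2, so the width is 2 − 1 = 1 and tw(G) ≤ 1. G has an edge, so its treewidth is at least 1. Hence tw(G) = 1 exactly.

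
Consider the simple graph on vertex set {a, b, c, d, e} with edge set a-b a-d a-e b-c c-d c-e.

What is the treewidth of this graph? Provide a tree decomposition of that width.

Treewidth 2.
Bags: B1 = {a, c, e}  B2 = {a, c, d}  B3 = {a, b, c}
Tree: B1–B2, B2–B3

Each bag holds 3 vertices, so the decomposition has width 2, which upper-bounds the treewidth. The edges e–a–d–c–e form a cycle, so G is not a tree and its treewidth is at least 2. Therefore the treewidth is 2.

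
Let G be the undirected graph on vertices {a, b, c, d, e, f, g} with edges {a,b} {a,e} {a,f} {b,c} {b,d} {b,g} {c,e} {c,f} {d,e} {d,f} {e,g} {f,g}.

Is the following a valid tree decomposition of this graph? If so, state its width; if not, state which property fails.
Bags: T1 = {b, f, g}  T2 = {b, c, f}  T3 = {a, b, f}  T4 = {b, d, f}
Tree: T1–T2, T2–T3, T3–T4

No — vertex e appears in no bag.

A tree decomposition must satisfy three properties: every vertex lies in some bag; for every edge, both endpoints lie together in some bag; and for every vertex, the bags containing it form a connected subtree. Here vertex e appears in no bag, so the decomposition is invalid.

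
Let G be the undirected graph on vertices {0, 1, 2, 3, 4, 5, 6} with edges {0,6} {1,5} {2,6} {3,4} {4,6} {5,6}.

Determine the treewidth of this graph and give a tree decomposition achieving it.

Treewidth 1.
Bags: B1 = {0, 6}  B2 = {5, 6}  B3 = {4, 6}  B4 = {3, 4}  B5 = {1, 5}  B6 = {2, 6}
Tree: B1–B2, B2–B3, B3–B4, B2–B5, B3–B6

The largest bag has 2 vertices, giving width 1; this decomposition certifies tw(G) ≤ 1. Since G has at least one edge (e.g. 6–0), it is not an edgeless graph, so tw(G) ≥ 1. Hence tw(G) = 1 exactly.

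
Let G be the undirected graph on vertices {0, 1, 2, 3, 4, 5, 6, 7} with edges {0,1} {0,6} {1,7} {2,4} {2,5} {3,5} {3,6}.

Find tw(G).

A width-1 tree decomposition is:
Bags: B1 = {2, 4}  B2 = {2, 5}  B3 = {3, 5}  B4 = {3, 6}  B5 = {0, 6}  B6 = {0, 1}  B7 = {1, 7}
Tree: B1–B2, B2–B3, B3–B4, B4–B5, B5–B6, B6–B7
The largest bag has 2 vertices, giving width 1; this decomposition certifies tw(G) ≤ 1. G has an edge, so its treewidth is at least 1. Combining the bounds, tw(G) = 1.

1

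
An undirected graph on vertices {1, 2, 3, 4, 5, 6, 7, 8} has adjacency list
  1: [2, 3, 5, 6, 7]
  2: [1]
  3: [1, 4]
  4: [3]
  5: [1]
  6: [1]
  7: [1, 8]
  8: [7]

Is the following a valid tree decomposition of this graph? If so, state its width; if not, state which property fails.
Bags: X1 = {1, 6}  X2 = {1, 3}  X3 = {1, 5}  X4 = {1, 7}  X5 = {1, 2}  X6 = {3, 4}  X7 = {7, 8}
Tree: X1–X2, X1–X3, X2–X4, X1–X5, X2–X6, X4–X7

Vertex coverage: the bags together contain {1, 2, 3, 4, 5, 6, 7, 8}, the full vertex set. Edge coverage: each edge of G has both endpoints in at least one bag. Running intersection: for every vertex, the bags containing it form a connected subtree. All three properties hold, so this is a valid tree decomposition of width max|bag| − 1 = 1, and hence tw(G) ≤ 1.

Yes; width 1.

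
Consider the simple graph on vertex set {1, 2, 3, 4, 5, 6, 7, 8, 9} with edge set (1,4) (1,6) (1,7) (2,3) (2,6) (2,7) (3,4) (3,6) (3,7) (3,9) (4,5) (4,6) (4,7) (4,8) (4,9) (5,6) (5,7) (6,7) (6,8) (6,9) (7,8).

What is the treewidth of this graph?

3

A width-3 tree decomposition is:
Bags: B1 = {3, 4, 6, 9}  B2 = {3, 4, 6, 7}  B3 = {2, 3, 6, 7}  B4 = {1, 4, 6, 7}  B5 = {4, 5, 6, 7}  B6 = {4, 6, 7, 8}
Tree: B1–B2, B2–B3, B2–B4, B4–B5, B4–B6
The largest bag has 4 vertices, giving width 3; this decomposition certifies tw(G) ≤ 3. For the lower bound, the 4 vertices {2, 3, 6, 7} are pairwise adjacent, and any tree decomposition puts a clique entirely inside one bag — forcing width ≥ 3. The upper and lower bounds meet at 3, so that is the treewidth.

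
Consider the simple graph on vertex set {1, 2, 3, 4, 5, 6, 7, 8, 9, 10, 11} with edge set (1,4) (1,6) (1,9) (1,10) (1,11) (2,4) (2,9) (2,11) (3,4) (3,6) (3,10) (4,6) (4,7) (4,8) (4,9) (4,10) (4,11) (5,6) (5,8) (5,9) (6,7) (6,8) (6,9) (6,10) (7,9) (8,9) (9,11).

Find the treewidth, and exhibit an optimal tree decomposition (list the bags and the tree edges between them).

The largest bag has 4 vertices, giving width 3; this decomposition certifies tw(G) ≤ 3. On the other hand G contains the 4-clique {2, 4, 9, 11}. A clique must lie in a single bag of any decomposition, so no decomposition can have width below 3. Therefore the treewidth is 3.

Treewidth 3.
One such decomposition:
Bags: B1 = {1, 4, 6, 9}  B2 = {1, 4, 9, 11}  B3 = {1, 4, 6, 10}  B4 = {2, 4, 9, 11}  B5 = {4, 6, 7, 9}  B6 = {4, 6, 8, 9}  B7 = {5, 6, 8, 9}  B8 = {3, 4, 6, 10}
Tree: B1–B2, B1–B3, B2–B4, B1–B5, B5–B6, B6–B7, B3–B8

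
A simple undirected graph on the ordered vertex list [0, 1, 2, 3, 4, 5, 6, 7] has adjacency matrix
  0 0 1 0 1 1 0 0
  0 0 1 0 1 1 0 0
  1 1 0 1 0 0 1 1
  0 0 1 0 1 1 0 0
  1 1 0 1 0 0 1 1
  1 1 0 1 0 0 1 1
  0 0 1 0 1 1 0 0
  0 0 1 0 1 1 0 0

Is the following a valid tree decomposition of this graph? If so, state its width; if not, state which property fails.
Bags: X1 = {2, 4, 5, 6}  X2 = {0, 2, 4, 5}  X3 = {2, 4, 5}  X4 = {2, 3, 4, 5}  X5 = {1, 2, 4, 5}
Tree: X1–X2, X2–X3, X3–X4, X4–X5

A tree decomposition must satisfy three properties: every vertex lies in some bag; for every edge, both endpoints lie together in some bag; and for every vertex, the bags containing it form a connected subtree. Here vertex 7 appears in no bag, so the decomposition is invalid.

No — vertex 7 appears in no bag.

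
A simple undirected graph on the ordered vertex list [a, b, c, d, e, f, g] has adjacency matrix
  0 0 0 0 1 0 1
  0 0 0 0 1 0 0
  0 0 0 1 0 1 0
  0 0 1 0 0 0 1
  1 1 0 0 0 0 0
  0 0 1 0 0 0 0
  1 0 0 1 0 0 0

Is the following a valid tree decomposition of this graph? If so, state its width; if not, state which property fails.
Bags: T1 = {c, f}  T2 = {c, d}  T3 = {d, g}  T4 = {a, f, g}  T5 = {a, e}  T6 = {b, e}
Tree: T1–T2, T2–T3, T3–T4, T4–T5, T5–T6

No — bags containing vertex f are not connected in the tree.

A tree decomposition must satisfy three properties: every vertex lies in some bag; for every edge, both endpoints lie together in some bag; and for every vertex, the bags containing it form a connected subtree. Here bags containing vertex f are not connected in the tree, so the decomposition is invalid.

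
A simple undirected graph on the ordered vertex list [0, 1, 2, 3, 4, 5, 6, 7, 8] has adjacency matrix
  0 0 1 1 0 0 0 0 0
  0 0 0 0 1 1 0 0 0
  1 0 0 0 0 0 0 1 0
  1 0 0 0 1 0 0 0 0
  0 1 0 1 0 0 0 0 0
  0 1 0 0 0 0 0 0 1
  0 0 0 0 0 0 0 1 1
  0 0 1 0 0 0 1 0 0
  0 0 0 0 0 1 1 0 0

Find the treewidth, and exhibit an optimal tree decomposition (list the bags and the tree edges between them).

Treewidth 2.
Bags: B1 = {5, 6, 8}  B2 = {1, 5, 6}  B3 = {1, 4, 6}  B4 = {3, 4, 6}  B5 = {0, 3, 6}  B6 = {0, 2, 6}  B7 = {2, 6, 7}
Tree: B1–B2, B2–B3, B3–B4, B4–B5, B5–B6, B6–B7

The largest bag has 3 vertices, giving width 2; this decomposition certifies tw(G) ≤ 2. For the lower bound, G contains the cycle 6–8–5–1–4–3–0–2–7–6, so G is not a forest; only forests have treewidth ≤ 1, hence tw(G) ≥ 2. The upper and lower bounds meet at 2, so that is the treewidth.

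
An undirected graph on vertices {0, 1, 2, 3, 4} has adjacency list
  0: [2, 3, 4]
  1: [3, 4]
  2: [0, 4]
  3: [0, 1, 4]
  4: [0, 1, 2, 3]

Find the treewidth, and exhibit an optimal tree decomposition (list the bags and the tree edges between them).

Treewidth 2.
One such decomposition:
Bags: B1 = {0, 3, 4}  B2 = {0, 2, 4}  B3 = {1, 3, 4}
Tree: B1–B2, B1–B3

Every bag has size at most 3, so the width is 3 − 1 = 2 and tw(G) ≤ 2. For the lower bound, the 3 vertices {0, 2, 4} are pairwise adjacent, and any tree decomposition puts a clique entirely inside one bag — forcing width ≥ 2. The upper and lower bounds meet at 2, so that is the treewidth.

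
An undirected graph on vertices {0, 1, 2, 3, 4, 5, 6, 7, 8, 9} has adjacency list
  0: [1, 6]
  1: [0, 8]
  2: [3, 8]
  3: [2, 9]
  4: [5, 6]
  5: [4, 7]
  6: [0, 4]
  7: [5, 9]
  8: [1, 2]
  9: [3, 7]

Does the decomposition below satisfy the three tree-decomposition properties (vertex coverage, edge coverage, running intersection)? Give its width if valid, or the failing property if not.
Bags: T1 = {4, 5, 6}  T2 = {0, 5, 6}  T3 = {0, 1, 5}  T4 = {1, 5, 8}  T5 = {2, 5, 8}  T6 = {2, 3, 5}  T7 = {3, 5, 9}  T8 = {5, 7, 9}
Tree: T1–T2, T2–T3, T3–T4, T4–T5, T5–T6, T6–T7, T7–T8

Yes; width 2.

Every vertex of G appears in some bag (union = {0, 1, 2, 3, 4, 5, 6, 7, 8, 9}); every edge is covered by a bag; and for each vertex v the set of bags containing v is connected in the bag tree. The decomposition is therefore valid. The largest bag has 3 vertices, so the width is 2.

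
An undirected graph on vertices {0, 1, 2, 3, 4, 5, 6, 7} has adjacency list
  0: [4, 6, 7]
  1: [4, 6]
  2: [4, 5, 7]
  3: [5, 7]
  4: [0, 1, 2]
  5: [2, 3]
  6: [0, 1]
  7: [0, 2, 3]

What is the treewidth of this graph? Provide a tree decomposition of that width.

Treewidth 2.
One such decomposition:
Bags: B1 = {3, 5, 7}  B2 = {2, 5, 7}  B3 = {0, 2, 7}  B4 = {0, 2, 4}  B5 = {0, 4, 6}  B6 = {1, 4, 6}
Tree: B1–B2, B2–B3, B3–B4, B4–B5, B5–B6

Every bag has size at most 3, so the width is 3 − 1 = 2 and tw(G) ≤ 2. Since 3–5–2–7–3 is a cycle in G, G is not acyclic. Forests are exactly the graphs of treewidth ≤ 1, so tw(G) ≥ 2. Combining the bounds, tw(G) = 2.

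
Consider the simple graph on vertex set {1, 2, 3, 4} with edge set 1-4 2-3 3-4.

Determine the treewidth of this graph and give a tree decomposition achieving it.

Treewidth 1.
One such decomposition:
Bags: B1 = {3, 4}  B2 = {1, 4}  B3 = {2, 3}
Tree: B1–B2, B1–B3

Each bag holds 2 vertices, so the decomposition has width 1, which upper-bounds the treewidth. G has an edge, so its treewidth is at least 1. Hence tw(G) = 1 exactly.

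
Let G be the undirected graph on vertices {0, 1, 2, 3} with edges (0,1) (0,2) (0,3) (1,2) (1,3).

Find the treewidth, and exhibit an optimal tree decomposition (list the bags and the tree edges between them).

Treewidth 2.
One optimal decomposition is:
Bags: B1 = {0, 1, 2}  B2 = {0, 1, 3}
Tree: B1–B2

The largest bag has 3 vertices, giving width 2; this decomposition certifies tw(G) ≤ 2. For the lower bound, the 3 vertices {0, 1, 2} are pairwise adjacent, and any tree decomposition puts a clique entirely inside one bag — forcing width ≥ 2. Therefore the treewidth is 2.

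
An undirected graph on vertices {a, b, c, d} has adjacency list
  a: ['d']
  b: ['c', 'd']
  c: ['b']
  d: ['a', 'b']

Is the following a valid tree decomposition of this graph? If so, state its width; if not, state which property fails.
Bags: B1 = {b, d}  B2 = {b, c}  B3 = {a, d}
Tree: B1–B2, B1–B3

Every vertex of G appears in some bag (union = {a, b, c, d}); every edge is covered by a bag; and for each vertex v the set of bags containing v is connected in the bag tree. The decomposition is therefore valid. The largest bag has 2 vertices, so the width is 1.

Yes; width 1.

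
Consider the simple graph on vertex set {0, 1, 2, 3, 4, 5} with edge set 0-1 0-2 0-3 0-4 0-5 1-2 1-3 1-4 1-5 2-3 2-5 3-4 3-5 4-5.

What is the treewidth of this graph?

4

A width-4 tree decomposition is:
Bags: B1 = {0, 1, 3, 4, 5}  B2 = {0, 1, 2, 3, 5}
Tree: B1–B2
The largest bag has 5 vertices, giving width 4; this decomposition certifies tw(G) ≤ 4. Conversely, {0, 1, 2, 3, 5} is a clique of size 5, and the vertices of any clique must share a bag in every tree decomposition; so some bag has ≥ 5 vertices and tw(G) ≥ 4. Hence tw(G) = 4 exactly.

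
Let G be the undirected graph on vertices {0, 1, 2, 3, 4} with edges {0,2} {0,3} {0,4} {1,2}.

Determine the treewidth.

1

A width-1 tree decomposition is:
Bags: B1 = {0, 2}  B2 = {1, 2}  B3 = {0, 3}  B4 = {0, 4}
Tree: B1–B2, B1–B3, B3–B4
The largest bag has 2 vertices, giving width 1; this decomposition certifies tw(G) ≤ 1. Any graph with an edge has treewidth ≥ 1, and G has the edge 0–2. Combining the bounds, tw(G) = 1.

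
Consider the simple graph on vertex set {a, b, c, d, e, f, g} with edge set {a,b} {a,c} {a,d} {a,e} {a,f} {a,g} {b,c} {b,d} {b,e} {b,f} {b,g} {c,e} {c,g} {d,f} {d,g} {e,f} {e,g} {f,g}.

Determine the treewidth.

A width-4 tree decomposition is:
Bags: B1 = {a, b, e, f, g}  B2 = {a, b, d, f, g}  B3 = {a, b, c, e, g}
Tree: B1–B2, B1–B3
The largest bag has 5 vertices, giving width 4; this decomposition certifies tw(G) ≤ 4. On the other hand G contains the 5-clique {a, b, d, f, g}. A clique must lie in a single bag of any decomposition, so no decomposition can have width below 4. Therefore the treewidth is 4.

4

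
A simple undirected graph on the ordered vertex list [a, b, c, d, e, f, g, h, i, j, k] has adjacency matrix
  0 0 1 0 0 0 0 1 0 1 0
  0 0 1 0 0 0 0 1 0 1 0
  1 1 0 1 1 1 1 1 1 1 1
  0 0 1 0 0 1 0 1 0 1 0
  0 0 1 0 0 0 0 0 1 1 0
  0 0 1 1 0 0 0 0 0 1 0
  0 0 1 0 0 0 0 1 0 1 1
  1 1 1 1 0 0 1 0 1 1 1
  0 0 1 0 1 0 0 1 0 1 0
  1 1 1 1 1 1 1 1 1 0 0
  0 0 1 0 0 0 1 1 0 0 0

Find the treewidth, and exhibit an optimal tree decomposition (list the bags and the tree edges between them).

Every bag has size at most 4, so the width is 4 − 1 = 3 and tw(G) ≤ 3. For the lower bound, the 4 vertices {c, e, i, j} are pairwise adjacent, and any tree decomposition puts a clique entirely inside one bag — forcing width ≥ 3. Hence tw(G) = 3 exactly.

Treewidth 3.
Bags: B1 = {b, c, h, j}  B2 = {c, d, h, j}  B3 = {a, c, h, j}  B4 = {c, h, i, j}  B5 = {c, g, h, j}  B6 = {c, e, i, j}  B7 = {c, d, f, j}  B8 = {c, g, h, k}
Tree: B1–B2, B2–B3, B2–B4, B1–B5, B4–B6, B2–B7, B5–B8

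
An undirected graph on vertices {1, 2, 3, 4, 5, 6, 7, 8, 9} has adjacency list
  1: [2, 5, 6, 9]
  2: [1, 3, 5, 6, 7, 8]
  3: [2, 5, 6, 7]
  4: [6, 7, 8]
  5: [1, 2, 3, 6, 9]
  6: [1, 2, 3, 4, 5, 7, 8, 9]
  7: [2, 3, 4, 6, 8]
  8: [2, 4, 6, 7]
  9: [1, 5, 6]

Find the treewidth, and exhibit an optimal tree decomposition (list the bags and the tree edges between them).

Every bag has size at most 4, so the width is 4 − 1 = 3 and tw(G) ≤ 3. On the other hand G contains the 4-clique {1, 5, 6, 9}. A clique must lie in a single bag of any decomposition, so no decomposition can have width below 3. Therefore the treewidth is 3.

Treewidth 3.
Bags: B1 = {2, 3, 5, 6}  B2 = {1, 2, 5, 6}  B3 = {2, 3, 6, 7}  B4 = {1, 5, 6, 9}  B5 = {2, 6, 7, 8}  B6 = {4, 6, 7, 8}
Tree: B1–B2, B1–B3, B2–B4, B3–B5, B5–B6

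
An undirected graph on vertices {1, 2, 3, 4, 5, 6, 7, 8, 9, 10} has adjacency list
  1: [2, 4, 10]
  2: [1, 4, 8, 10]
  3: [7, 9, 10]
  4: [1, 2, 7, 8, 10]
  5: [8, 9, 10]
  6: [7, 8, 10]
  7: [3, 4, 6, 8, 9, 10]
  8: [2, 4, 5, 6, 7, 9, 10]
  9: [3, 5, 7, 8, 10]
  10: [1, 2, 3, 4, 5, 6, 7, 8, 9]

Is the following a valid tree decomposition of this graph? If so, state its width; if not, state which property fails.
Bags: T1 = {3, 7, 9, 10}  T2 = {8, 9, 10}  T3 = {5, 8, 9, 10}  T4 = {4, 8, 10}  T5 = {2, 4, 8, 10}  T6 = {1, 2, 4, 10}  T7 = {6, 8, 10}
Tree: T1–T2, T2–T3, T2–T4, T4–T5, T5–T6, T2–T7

A tree decomposition must satisfy three properties: every vertex lies in some bag; for every edge, both endpoints lie together in some bag; and for every vertex, the bags containing it form a connected subtree. Here edge (7,8) lies in no bag, so the decomposition is invalid.

No — edge (7,8) lies in no bag.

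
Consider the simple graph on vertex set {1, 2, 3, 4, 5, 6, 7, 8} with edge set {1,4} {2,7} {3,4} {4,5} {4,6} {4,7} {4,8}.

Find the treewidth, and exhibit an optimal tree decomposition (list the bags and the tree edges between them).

Every bag has size at most 2, so the width is 2 − 1 = 1 and tw(G) ≤ 1. G has an edge, so its treewidth is at least 1. Combining the bounds, tw(G) = 1.

Treewidth 1.
One optimal decomposition is:
Bags: B1 = {4, 6}  B2 = {3, 4}  B3 = {4, 5}  B4 = {1, 4}  B5 = {4, 8}  B6 = {4, 7}  B7 = {2, 7}
Tree: B1–B2, B2–B3, B3–B4, B1–B5, B4–B6, B6–B7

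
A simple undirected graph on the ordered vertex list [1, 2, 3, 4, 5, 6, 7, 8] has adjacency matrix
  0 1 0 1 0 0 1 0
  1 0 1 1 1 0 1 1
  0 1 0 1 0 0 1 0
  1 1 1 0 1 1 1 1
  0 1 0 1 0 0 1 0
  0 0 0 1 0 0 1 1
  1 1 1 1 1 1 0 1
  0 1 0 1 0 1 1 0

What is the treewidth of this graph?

3

A width-3 tree decomposition is:
Bags: B1 = {2, 4, 5, 7}  B2 = {2, 3, 4, 7}  B3 = {2, 4, 7, 8}  B4 = {4, 6, 7, 8}  B5 = {1, 2, 4, 7}
Tree: B1–B2, B2–B3, B3–B4, B2–B5
The largest bag has 4 vertices, giving width 3; this decomposition certifies tw(G) ≤ 3. For the lower bound, the 4 vertices {2, 4, 7, 8} are pairwise adjacent, and any tree decomposition puts a clique entirely inside one bag — forcing width ≥ 3. Combining the bounds, tw(G) = 3.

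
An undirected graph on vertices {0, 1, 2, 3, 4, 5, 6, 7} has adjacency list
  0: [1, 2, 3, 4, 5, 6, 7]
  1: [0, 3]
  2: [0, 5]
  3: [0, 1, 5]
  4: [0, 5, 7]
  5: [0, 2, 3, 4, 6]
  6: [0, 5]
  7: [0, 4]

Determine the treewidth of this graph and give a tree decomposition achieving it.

Treewidth 2.
One optimal decomposition is:
Bags: B1 = {0, 3, 5}  B2 = {0, 4, 5}  B3 = {0, 2, 5}  B4 = {0, 1, 3}  B5 = {0, 5, 6}  B6 = {0, 4, 7}
Tree: B1–B2, B1–B3, B1–B4, B2–B5, B2–B6

Every bag has size at most 3, so the width is 3 − 1 = 2 and tw(G) ≤ 2. For the lower bound, the 3 vertices {0, 1, 3} are pairwise adjacent, and any tree decomposition puts a clique entirely inside one bag — forcing width ≥ 2. The upper and lower bounds meet at 2, so that is the treewidth.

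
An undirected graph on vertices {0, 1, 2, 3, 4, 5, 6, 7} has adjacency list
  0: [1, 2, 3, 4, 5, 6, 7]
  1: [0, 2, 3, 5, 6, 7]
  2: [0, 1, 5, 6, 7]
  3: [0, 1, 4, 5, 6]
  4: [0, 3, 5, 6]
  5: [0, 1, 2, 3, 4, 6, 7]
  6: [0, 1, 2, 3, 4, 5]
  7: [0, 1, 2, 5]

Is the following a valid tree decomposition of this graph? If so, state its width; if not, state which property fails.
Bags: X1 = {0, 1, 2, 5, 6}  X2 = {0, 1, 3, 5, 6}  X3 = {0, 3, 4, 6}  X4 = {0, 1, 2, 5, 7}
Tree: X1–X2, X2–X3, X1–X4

A tree decomposition must satisfy three properties: every vertex lies in some bag; for every edge, both endpoints lie together in some bag; and for every vertex, the bags containing it form a connected subtree. Here edge (5,4) lies in no bag, so the decomposition is invalid.

No — edge (5,4) lies in no bag.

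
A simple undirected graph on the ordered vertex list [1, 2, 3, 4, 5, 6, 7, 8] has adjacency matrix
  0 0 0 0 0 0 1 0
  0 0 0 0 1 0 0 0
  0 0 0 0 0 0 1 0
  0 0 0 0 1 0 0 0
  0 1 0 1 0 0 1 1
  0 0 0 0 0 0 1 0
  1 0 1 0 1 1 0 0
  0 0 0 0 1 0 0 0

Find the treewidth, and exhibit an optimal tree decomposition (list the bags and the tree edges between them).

Treewidth 1.
One optimal decomposition is:
Bags: B1 = {4, 5}  B2 = {5, 8}  B3 = {2, 5}  B4 = {5, 7}  B5 = {3, 7}  B6 = {1, 7}  B7 = {6, 7}
Tree: B1–B2, B2–B3, B1–B4, B4–B5, B4–B6, B4–B7

The largest bag has 2 vertices, giving width 1; this decomposition certifies tw(G) ≤ 1. Any graph with an edge has treewidth ≥ 1, and G has the edge 5–4. Combining the bounds, tw(G) = 1.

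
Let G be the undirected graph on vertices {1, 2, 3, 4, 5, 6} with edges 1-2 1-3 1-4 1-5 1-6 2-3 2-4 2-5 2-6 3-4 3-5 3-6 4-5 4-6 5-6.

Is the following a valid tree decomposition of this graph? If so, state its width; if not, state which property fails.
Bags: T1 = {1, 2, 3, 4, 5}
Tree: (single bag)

A tree decomposition must satisfy three properties: every vertex lies in some bag; for every edge, both endpoints lie together in some bag; and for every vertex, the bags containing it form a connected subtree. Here vertex 6 appears in no bag, so the decomposition is invalid.

No — vertex 6 appears in no bag.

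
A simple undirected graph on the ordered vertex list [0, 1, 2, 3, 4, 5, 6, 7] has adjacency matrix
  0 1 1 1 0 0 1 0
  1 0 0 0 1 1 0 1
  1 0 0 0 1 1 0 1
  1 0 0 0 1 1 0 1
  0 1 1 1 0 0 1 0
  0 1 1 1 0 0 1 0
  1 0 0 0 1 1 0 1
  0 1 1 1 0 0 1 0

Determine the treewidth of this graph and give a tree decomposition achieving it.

The largest bag has 5 vertices, giving width 4; this decomposition certifies tw(G) ≤ 4. For the lower bound: the 5 vertex sets {3,7}, {5,6}, {2,4}, {0}, {1} are disjoint, each induces a connected subgraph, and every pair is joined by at least one edge of G. Contracting each set to a single vertex therefore yields K_{5} as a minor, and since treewidth is minor-monotone, tw(G) ≥ tw(K_{5}) = 4. Combining the bounds, tw(G) = 4.

Treewidth 4.
One optimal decomposition is:
Bags: B1 = {0, 3, 4, 5, 7}  B2 = {0, 4, 5, 6, 7}  B3 = {0, 2, 4, 5, 7}  B4 = {0, 1, 4, 5, 7}
Tree: B1–B2, B2–B3, B3–B4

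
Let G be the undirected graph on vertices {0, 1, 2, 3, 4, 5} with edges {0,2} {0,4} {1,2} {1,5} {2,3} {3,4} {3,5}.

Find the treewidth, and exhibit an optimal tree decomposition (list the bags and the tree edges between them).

Each bag holds 3 vertices, so the decomposition has width 2, which upper-bounds the treewidth. For the lower bound, G contains the cycle 5–1–2–3–5, so G is not a forest; only forests have treewidth ≤ 1, hence tw(G) ≥ 2. Combining the bounds, tw(G) = 2.

Treewidth 2.
One optimal decomposition is:
Bags: B1 = {1, 3, 5}  B2 = {1, 2, 3}  B3 = {2, 3, 4}  B4 = {0, 2, 4}
Tree: B1–B2, B2–B3, B3–B4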